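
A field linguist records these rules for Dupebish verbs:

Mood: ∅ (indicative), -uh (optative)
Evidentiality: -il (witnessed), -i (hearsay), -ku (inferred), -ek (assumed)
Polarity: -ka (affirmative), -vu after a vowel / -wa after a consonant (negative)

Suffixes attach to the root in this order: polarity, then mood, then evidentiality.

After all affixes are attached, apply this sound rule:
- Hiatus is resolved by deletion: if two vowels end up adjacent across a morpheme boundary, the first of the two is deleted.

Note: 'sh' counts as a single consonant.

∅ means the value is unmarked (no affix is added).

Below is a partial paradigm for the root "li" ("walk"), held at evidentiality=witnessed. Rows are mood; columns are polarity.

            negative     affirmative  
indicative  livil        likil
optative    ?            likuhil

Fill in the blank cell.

livuhil

Attach polarity negative -vu (after vowel 'i') → livu.
Attach mood optative -uh → livuuh.
Attach evidentiality witnessed -il → livuuhil.
Apply vowel deletion: livuuhil → livuhil.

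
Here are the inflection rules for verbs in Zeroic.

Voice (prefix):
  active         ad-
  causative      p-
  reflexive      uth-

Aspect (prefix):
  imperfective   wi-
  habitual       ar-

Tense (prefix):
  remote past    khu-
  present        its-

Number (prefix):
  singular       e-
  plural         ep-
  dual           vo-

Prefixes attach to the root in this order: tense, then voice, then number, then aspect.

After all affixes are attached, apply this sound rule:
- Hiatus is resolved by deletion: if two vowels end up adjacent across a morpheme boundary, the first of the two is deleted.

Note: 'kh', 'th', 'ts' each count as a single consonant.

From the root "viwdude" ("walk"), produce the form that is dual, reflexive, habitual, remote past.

arvuthkhuviwdude

Attach tense remote past khu- → khuviwdude.
Attach voice reflexive uth- → uthkhuviwdude.
Attach number dual vo- → vouthkhuviwdude.
Attach aspect habitual ar- → arvouthkhuviwdude.
Apply vowel deletion: arvouthkhuviwdude → arvuthkhuviwdude.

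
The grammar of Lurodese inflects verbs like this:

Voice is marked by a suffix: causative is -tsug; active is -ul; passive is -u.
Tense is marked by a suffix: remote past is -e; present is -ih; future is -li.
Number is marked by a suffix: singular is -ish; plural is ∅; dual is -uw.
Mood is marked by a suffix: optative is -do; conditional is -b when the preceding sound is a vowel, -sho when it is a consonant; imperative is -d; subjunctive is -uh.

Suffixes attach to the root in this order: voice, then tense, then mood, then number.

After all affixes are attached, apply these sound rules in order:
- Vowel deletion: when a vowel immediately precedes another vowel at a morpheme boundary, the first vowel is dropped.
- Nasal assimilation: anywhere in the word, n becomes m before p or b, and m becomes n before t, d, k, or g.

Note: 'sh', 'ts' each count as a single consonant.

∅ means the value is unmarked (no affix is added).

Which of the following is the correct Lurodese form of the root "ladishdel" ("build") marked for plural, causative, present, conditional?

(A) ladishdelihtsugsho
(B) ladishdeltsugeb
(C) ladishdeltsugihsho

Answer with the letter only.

C

Attach voice causative -tsug → ladishdeltsug.
Attach tense present -ih → ladishdeltsugih.
Attach mood conditional -sho (after consonant 'h') → ladishdeltsugihsho.
number = plural: zero marking, form stays ladishdeltsugihsho.
Vowel deletion: no change.
Nasal assimilation: no change.
So the correct form is ladishdeltsugihsho, option (C).
(B) ladishdeltsugeb is wrong: it uses remote past instead of present for tense.
(A) ladishdelihtsugsho is wrong: it has the affixes in the wrong order.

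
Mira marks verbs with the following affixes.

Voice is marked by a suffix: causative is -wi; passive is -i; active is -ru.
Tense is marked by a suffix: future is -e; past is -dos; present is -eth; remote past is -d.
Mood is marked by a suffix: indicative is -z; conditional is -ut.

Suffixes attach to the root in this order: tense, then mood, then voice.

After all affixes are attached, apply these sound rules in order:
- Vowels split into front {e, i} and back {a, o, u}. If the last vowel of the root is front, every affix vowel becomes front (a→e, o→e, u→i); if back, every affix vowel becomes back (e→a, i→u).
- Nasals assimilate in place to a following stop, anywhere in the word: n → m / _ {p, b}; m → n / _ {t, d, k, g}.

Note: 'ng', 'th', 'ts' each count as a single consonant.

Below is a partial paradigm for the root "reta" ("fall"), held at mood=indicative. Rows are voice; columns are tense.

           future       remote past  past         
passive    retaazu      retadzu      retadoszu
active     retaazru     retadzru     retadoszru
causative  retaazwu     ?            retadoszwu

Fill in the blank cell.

retadzwu

Attach tense remote past -d → retad.
Attach mood indicative -z → retadz.
Attach voice causative -wi → retadzwi.
Apply vowel harmony: retadzwi → retadzwu.
Nasal assimilation: no change.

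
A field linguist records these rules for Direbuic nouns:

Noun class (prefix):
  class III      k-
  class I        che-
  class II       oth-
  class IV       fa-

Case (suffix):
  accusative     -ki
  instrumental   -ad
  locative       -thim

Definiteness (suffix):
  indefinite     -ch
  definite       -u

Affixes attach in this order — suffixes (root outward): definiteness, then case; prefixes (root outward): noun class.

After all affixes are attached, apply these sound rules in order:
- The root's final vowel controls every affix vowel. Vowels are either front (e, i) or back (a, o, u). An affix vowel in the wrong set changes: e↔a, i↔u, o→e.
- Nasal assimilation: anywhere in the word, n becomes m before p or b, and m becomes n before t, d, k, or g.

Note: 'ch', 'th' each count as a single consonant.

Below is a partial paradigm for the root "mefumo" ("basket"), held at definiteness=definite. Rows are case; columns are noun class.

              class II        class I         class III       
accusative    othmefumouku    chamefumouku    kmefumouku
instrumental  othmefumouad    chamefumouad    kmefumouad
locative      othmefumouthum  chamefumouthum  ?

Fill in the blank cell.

Attach noun class class III k- → kmefumo.
Attach definiteness definite -u → kmefumou.
Attach case locative -thim → kmefumouthim.
Apply vowel harmony: kmefumouthim → kmefumouthum.
Nasal assimilation: no change.

kmefumouthum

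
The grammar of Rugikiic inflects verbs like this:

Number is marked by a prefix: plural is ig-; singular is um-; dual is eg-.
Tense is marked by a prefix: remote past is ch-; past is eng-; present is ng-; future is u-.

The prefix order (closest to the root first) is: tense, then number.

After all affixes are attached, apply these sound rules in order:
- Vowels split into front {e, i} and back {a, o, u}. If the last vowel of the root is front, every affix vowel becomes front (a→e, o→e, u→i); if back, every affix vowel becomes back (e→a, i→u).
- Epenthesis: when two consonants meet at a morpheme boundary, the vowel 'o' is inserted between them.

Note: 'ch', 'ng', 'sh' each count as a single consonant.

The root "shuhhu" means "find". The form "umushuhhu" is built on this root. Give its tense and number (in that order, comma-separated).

future, singular

Segment: um-u-shuhhu.
tense: u- → future.
number: um- → singular.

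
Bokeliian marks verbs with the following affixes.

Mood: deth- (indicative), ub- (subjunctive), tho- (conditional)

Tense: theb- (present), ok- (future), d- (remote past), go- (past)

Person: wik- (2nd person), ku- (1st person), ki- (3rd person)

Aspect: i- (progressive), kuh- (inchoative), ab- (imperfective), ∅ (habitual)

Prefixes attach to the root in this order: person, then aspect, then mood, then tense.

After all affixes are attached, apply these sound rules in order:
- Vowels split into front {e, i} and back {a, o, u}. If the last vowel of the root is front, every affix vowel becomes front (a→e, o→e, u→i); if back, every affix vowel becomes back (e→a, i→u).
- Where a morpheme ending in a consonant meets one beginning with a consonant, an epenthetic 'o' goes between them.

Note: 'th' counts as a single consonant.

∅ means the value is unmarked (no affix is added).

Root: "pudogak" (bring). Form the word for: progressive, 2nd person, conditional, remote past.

dothouwukopudogak

Attach person 2nd person wik- → wikpudogak.
Attach aspect progressive i- → iwikpudogak.
Attach mood conditional tho- → thoiwikpudogak.
Attach tense remote past d- → dthoiwikpudogak.
Apply vowel harmony: dthoiwikpudogak → dthouwukpudogak.
Apply epenthesis: dthouwukpudogak → dothouwukopudogak.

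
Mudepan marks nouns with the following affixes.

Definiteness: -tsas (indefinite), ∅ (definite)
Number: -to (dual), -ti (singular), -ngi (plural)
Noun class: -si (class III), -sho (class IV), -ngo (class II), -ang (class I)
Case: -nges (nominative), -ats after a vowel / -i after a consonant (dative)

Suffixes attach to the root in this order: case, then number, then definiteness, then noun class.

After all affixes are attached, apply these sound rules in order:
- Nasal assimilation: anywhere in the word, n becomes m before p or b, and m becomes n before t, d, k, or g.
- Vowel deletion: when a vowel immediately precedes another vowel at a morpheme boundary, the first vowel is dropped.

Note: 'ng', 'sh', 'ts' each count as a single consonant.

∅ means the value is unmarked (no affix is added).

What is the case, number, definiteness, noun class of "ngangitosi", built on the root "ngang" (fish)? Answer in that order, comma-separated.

dative, dual, definite, class III

Segment: ngang-i-to-si.
case: -ats/i → dative.
number: -to → dual.
definiteness: ∅ → definite.
noun class: -si → class III.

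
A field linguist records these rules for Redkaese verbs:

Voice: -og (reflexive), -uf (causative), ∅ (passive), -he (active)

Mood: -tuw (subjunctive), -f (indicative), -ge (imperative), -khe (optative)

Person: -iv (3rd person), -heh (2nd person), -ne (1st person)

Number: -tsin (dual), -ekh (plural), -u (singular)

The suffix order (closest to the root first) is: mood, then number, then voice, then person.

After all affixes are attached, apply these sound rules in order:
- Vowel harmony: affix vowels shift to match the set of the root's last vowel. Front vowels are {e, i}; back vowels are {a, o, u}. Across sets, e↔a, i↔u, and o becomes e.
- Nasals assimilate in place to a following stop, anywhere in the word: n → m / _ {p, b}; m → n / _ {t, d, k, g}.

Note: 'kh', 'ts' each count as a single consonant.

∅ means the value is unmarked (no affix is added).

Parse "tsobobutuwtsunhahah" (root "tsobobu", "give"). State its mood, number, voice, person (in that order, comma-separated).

subjunctive, dual, active, 2nd person

Segment: tsobobu-tuw-tsin-he-heh.
mood: -tuw → subjunctive.
number: -tsin → dual.
voice: -he → active.
person: -heh → 2nd person.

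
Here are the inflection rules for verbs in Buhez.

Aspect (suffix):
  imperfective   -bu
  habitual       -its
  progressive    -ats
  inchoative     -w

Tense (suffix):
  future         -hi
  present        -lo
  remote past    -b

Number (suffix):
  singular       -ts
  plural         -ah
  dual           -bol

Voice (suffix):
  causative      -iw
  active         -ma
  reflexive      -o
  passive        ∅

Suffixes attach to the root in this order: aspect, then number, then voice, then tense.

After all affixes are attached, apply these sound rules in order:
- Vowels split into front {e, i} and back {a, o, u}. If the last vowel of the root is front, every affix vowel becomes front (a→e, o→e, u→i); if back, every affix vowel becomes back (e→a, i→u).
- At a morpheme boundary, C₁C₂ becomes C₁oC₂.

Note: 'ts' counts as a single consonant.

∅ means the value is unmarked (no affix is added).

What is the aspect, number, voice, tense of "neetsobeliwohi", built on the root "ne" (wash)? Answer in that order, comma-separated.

progressive, dual, causative, future

Segment: ne-ats-bol-iw-hi.
aspect: -ats → progressive.
number: -bol → dual.
voice: -iw → causative.
tense: -hi → future.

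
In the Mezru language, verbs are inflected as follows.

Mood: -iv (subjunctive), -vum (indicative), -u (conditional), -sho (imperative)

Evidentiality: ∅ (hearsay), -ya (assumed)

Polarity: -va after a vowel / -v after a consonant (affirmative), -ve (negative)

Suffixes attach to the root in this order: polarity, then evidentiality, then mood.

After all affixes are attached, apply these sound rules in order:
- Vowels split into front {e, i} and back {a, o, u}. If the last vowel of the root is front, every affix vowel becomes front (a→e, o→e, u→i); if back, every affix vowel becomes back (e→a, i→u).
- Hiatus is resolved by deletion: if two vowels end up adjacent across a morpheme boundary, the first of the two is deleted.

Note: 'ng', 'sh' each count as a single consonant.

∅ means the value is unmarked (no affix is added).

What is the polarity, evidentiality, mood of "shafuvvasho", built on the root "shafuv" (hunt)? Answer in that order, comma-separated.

negative, hearsay, imperative

Segment: shafuv-ve-sho.
polarity: -ve → negative.
evidentiality: ∅ → hearsay.
mood: -sho → imperative.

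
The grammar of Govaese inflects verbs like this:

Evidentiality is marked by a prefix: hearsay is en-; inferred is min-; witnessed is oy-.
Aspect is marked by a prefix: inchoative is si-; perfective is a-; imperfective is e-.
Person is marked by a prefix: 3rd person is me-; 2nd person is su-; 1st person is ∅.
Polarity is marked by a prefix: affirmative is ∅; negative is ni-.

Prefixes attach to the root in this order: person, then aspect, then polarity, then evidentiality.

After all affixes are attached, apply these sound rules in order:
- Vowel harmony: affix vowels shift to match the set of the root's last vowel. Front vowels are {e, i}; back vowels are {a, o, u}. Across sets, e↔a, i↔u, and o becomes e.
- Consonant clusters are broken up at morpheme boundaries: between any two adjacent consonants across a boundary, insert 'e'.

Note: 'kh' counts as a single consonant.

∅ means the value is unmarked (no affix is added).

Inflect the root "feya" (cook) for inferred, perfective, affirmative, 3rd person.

Attach person 3rd person me- → mefeya.
Attach aspect perfective a- → amefeya.
polarity = affirmative: zero marking, form stays amefeya.
Attach evidentiality inferred min- → minamefeya.
Apply vowel harmony: minamefeya → munamafeya.
Epenthesis: no change.

munamafeya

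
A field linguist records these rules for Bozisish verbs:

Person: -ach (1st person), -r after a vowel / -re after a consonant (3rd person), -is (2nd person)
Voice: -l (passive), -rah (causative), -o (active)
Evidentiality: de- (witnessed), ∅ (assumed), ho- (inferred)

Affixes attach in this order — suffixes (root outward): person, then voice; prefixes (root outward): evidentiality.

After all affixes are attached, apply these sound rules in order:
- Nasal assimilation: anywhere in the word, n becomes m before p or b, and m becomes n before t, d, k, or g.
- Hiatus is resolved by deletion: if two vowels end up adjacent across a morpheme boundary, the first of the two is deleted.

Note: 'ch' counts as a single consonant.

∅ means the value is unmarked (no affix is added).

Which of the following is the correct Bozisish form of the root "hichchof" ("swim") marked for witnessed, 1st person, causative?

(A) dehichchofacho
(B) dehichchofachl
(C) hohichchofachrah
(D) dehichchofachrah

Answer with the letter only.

Attach evidentiality witnessed de- → dehichchof.
Attach person 1st person -ach → dehichchofach.
Attach voice causative -rah → dehichchofachrah.
Nasal assimilation: no change.
Vowel deletion: no change.
So the correct form is dehichchofachrah, option (D).
(C) hohichchofachrah is wrong: it uses inferred instead of witnessed for evidentiality.
(A) dehichchofacho is wrong: it uses active instead of causative for voice.
(B) dehichchofachl is wrong: it uses passive instead of causative for voice.

D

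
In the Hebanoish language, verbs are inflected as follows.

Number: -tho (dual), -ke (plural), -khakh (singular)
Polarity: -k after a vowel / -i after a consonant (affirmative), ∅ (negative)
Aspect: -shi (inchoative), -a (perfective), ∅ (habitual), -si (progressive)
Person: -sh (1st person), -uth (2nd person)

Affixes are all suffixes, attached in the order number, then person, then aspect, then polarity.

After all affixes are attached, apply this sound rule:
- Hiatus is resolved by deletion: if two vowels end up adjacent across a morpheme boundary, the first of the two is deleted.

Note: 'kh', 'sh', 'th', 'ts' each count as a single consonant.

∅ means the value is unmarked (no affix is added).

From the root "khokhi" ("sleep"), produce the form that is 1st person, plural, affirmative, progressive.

Attach number plural -ke → khokhike.
Attach person 1st person -sh → khokhikesh.
Attach aspect progressive -si → khokhikeshsi.
Attach polarity affirmative -k (after vowel 'i') → khokhikeshsik.
Vowel deletion: no change.

khokhikeshsik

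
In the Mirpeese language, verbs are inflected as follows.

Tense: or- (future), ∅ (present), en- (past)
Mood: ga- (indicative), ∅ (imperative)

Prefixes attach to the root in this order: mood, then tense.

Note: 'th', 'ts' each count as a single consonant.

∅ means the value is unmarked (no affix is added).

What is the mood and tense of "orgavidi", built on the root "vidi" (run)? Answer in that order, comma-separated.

Segment: or-ga-vidi.
mood: ga- → indicative.
tense: or- → future.

indicative, future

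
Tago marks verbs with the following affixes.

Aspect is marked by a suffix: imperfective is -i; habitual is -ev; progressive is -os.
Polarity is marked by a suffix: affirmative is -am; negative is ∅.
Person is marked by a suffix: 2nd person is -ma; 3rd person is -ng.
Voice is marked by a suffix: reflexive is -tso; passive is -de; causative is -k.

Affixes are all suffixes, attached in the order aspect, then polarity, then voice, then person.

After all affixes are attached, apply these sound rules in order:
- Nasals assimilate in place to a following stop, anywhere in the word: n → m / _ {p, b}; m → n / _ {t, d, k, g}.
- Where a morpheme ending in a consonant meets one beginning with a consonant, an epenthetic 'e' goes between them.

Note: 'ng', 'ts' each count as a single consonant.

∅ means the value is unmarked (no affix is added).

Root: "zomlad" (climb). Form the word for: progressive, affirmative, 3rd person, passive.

zomladosanedeng

Attach aspect progressive -os → zomlados.
Attach polarity affirmative -am → zomladosam.
Attach voice passive -de → zomladosamde.
Attach person 3rd person -ng → zomladosamdeng.
Apply nasal assimilation: zomladosamdeng → zomladosandeng.
Apply epenthesis: zomladosandeng → zomladosanedeng.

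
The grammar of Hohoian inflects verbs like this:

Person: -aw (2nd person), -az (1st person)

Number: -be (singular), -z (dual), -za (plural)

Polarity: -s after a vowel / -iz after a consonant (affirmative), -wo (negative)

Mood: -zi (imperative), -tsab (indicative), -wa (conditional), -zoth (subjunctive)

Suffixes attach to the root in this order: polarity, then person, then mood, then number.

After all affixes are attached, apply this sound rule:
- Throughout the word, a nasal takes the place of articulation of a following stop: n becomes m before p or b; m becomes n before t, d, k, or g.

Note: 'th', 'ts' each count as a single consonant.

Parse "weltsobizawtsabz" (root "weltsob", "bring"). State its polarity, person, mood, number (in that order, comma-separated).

affirmative, 2nd person, indicative, dual

Segment: weltsob-iz-aw-tsab-z.
polarity: -s/iz → affirmative.
person: -aw → 2nd person.
mood: -tsab → indicative.
number: -z → dual.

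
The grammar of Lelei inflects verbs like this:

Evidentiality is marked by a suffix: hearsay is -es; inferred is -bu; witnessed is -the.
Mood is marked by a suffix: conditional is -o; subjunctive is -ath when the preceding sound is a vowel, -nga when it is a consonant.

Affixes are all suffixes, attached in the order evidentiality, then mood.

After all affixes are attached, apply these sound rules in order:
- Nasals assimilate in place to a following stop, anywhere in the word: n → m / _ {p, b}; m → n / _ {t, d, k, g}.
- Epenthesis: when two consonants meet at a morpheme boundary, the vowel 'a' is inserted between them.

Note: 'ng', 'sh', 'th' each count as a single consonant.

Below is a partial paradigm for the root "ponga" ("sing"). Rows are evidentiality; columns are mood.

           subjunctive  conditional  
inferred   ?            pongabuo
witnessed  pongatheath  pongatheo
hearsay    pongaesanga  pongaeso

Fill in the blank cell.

pongabuath

Attach evidentiality inferred -bu → pongabu.
Attach mood subjunctive -ath (after vowel 'u') → pongabuath.
Nasal assimilation: no change.
Epenthesis: no change.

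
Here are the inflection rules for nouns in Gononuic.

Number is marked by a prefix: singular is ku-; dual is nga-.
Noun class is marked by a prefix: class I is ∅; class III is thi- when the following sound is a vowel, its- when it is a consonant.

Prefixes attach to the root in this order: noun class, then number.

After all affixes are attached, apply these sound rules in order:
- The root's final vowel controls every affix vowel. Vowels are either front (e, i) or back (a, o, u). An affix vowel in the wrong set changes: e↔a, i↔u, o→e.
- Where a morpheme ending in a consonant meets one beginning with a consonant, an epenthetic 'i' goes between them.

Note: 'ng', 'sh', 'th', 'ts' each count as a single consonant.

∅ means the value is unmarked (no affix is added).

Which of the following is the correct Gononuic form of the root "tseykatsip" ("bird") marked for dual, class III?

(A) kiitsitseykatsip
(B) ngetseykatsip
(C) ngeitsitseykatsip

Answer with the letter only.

C

Attach noun class class III its- (before consonant 'ts') → itstseykatsip.
Attach number dual nga- → ngaitstseykatsip.
Apply vowel harmony: ngaitstseykatsip → ngeitstseykatsip.
Apply epenthesis: ngeitstseykatsip → ngeitsitseykatsip.
So the correct form is ngeitsitseykatsip, option (C).
(B) ngetseykatsip is wrong: it uses class I instead of class III for noun class.
(A) kiitsitseykatsip is wrong: it uses singular instead of dual for number.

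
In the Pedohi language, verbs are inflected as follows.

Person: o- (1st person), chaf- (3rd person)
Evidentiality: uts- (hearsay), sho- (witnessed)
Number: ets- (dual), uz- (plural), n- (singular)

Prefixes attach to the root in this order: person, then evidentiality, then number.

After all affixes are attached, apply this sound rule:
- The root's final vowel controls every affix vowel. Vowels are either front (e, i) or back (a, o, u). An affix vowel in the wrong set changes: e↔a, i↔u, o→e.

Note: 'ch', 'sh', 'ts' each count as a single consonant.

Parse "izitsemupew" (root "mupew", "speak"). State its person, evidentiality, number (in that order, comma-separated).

1st person, hearsay, plural

Segment: uz-uts-o-mupew.
person: o- → 1st person.
evidentiality: uts- → hearsay.
number: uz- → plural.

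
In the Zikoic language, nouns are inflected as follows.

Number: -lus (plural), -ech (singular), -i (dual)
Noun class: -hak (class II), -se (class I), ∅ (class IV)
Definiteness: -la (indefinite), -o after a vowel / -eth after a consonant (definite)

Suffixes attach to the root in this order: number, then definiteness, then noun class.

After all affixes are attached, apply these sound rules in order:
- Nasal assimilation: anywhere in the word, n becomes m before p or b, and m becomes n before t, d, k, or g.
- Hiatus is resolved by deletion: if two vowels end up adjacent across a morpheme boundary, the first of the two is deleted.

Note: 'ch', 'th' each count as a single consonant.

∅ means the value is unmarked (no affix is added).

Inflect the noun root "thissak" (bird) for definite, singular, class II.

thissakechethhak

Attach number singular -ech → thissakech.
Attach definiteness definite -eth (after consonant 'ch') → thissakecheth.
Attach noun class class II -hak → thissakechethhak.
Nasal assimilation: no change.
Vowel deletion: no change.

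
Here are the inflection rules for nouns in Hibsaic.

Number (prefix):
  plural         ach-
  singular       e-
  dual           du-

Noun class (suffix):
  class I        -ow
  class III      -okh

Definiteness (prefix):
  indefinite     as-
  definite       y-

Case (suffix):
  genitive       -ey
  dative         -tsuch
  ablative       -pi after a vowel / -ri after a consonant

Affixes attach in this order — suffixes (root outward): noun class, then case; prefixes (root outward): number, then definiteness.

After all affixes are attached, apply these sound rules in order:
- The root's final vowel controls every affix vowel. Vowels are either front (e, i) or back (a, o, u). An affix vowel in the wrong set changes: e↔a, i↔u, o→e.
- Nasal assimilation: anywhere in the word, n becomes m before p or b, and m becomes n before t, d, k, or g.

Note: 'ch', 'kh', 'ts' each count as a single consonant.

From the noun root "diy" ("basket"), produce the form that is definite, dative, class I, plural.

Attach number plural ach- → achdiy.
Attach definiteness definite y- → yachdiy.
Attach noun class class I -ow → yachdiyow.
Attach case dative -tsuch → yachdiyowtsuch.
Apply vowel harmony: yachdiyowtsuch → yechdiyewtsich.
Nasal assimilation: no change.

yechdiyewtsich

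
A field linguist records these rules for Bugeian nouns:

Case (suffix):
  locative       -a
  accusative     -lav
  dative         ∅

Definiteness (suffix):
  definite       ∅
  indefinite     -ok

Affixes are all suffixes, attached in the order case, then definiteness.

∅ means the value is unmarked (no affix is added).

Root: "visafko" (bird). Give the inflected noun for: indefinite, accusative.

Attach case accusative -lav → visafkolav.
Attach definiteness indefinite -ok → visafkolavok.

visafkolavok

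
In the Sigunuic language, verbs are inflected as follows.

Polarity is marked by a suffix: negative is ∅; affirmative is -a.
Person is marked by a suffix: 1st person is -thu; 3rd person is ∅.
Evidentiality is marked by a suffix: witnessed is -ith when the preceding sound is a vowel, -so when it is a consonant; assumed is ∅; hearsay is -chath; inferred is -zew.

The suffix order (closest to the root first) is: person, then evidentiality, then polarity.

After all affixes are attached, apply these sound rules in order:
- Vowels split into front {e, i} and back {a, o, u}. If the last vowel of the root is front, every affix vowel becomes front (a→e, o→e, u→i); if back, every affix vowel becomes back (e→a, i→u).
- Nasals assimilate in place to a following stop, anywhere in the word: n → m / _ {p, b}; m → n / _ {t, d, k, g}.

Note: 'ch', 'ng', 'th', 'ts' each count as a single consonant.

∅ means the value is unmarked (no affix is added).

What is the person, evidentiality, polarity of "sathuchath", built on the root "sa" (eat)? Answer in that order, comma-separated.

1st person, hearsay, negative

Segment: sa-thu-chath.
person: -thu → 1st person.
evidentiality: -chath → hearsay.
polarity: ∅ → negative.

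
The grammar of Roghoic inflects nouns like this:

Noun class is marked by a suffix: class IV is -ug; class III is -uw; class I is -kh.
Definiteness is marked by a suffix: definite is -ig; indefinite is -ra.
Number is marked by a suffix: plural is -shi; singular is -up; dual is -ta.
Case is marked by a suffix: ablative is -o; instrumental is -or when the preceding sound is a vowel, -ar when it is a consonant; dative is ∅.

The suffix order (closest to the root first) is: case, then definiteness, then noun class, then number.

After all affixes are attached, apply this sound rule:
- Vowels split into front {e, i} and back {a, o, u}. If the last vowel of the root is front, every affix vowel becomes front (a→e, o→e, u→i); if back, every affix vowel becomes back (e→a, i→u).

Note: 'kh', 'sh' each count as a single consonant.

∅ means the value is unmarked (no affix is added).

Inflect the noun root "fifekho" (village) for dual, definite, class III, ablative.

Attach case ablative -o → fifekhoo.
Attach definiteness definite -ig → fifekhooig.
Attach noun class class III -uw → fifekhooiguw.
Attach number dual -ta → fifekhooiguwta.
Apply vowel harmony: fifekhooiguwta → fifekhoouguwta.

fifekhoouguwta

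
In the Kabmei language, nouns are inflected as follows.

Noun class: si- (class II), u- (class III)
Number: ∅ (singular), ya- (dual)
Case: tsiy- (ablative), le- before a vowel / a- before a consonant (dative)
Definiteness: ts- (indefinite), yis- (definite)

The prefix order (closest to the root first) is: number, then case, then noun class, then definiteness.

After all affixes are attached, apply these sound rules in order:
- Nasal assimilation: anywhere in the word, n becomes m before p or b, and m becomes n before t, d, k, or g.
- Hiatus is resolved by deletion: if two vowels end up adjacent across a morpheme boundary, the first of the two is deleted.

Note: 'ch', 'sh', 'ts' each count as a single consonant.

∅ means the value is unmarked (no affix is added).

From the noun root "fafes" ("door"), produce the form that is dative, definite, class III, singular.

number = singular: zero marking, form stays fafes.
Attach case dative a- (before consonant 'f') → afafes.
Attach noun class class III u- → uafafes.
Attach definiteness definite yis- → yisuafafes.
Nasal assimilation: no change.
Apply vowel deletion: yisuafafes → yisafafes.

yisafafes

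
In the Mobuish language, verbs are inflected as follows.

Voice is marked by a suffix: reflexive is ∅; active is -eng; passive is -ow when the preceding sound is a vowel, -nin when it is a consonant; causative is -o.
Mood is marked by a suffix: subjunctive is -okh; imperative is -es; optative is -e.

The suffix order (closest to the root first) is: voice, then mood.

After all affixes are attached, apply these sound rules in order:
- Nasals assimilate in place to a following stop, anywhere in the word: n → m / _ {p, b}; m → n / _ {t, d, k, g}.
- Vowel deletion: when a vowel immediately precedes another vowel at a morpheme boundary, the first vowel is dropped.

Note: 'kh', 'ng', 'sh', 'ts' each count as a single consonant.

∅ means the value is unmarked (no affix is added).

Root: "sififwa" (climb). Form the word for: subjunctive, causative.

Attach voice causative -o → sififwao.
Attach mood subjunctive -okh → sififwaookh.
Nasal assimilation: no change.
Apply vowel deletion: sififwaookh → sififwokh.

sififwokh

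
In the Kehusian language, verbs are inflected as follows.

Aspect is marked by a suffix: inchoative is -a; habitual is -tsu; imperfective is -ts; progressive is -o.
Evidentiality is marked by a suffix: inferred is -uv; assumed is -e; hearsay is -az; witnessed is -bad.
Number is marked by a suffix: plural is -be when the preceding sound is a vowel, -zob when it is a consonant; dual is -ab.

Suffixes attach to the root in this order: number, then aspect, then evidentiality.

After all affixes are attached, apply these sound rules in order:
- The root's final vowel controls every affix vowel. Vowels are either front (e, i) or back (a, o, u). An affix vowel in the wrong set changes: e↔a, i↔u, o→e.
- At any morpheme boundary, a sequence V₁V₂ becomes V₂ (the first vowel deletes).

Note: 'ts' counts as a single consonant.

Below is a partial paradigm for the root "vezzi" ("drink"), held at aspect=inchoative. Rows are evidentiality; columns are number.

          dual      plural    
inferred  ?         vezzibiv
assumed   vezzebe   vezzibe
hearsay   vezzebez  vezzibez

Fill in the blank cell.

vezzebiv

Attach number dual -ab → vezziab.
Attach aspect inchoative -a → vezziaba.
Attach evidentiality inferred -uv → vezziabauv.
Apply vowel harmony: vezziabauv → vezziebeiv.
Apply vowel deletion: vezziebeiv → vezzebiv.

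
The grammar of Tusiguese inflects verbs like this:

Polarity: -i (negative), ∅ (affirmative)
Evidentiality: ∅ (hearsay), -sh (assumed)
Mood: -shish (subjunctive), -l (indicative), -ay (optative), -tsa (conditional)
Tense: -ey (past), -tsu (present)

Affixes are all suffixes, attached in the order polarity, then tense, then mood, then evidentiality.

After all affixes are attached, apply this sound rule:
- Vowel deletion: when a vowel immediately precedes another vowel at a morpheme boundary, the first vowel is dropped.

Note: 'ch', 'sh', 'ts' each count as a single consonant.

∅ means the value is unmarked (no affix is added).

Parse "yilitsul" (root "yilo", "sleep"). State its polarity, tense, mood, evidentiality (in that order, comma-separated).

Segment: yilo-i-tsu-l.
polarity: -i → negative.
tense: -tsu → present.
mood: -l → indicative.
evidentiality: ∅ → hearsay.

negative, present, indicative, hearsay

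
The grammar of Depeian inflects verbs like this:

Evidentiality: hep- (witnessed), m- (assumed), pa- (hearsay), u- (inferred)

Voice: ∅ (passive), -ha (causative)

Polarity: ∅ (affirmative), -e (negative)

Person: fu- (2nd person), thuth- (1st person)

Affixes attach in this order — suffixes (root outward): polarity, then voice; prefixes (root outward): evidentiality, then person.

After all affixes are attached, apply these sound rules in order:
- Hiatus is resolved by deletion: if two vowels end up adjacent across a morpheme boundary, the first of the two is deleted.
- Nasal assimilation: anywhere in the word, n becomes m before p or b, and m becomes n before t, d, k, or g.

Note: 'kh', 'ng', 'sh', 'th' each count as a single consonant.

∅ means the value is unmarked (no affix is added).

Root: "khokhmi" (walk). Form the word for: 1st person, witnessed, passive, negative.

Attach polarity negative -e → khokhmie.
Attach evidentiality witnessed hep- → hepkhokhmie.
Attach person 1st person thuth- → thuthhepkhokhmie.
voice = passive: zero marking, form stays thuthhepkhokhmie.
Apply vowel deletion: thuthhepkhokhmie → thuthhepkhokhme.
Nasal assimilation: no change.

thuthhepkhokhme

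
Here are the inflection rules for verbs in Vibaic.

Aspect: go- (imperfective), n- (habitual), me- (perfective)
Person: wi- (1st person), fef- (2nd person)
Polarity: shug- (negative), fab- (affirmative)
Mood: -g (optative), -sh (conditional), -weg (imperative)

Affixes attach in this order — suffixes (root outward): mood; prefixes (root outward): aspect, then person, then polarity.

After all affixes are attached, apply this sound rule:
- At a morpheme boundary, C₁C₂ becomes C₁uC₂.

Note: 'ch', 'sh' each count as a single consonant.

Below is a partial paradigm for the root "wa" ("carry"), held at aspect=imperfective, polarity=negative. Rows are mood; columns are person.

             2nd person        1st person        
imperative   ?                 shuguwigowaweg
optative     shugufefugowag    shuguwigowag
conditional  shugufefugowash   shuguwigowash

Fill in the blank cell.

shugufefugowaweg

Attach aspect imperfective go- → gowa.
Attach person 2nd person fef- → fefgowa.
Attach polarity negative shug- → shugfefgowa.
Attach mood imperative -weg → shugfefgowaweg.
Apply epenthesis: shugfefgowaweg → shugufefugowaweg.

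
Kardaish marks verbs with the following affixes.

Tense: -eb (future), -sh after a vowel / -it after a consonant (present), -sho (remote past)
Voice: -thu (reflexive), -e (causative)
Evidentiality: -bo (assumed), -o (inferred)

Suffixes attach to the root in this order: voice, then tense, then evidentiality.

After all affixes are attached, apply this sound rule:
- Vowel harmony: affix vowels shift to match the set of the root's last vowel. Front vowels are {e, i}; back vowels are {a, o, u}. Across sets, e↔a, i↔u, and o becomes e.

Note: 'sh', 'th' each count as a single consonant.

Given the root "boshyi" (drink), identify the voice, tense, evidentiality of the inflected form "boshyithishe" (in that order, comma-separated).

Segment: boshyi-thu-sh-o.
voice: -thu → reflexive.
tense: -sh/it → present.
evidentiality: -o → inferred.

reflexive, present, inferred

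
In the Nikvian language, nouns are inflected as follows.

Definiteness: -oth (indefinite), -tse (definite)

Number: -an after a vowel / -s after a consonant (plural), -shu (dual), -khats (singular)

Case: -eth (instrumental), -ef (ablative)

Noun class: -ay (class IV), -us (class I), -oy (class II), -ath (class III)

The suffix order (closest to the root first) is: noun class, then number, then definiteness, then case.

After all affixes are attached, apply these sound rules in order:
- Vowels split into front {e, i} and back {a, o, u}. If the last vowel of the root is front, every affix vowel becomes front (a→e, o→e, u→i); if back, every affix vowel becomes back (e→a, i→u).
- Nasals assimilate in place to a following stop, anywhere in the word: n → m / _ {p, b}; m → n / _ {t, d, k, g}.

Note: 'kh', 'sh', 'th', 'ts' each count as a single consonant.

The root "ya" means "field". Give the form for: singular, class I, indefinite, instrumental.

Attach noun class class I -us → yaus.
Attach number singular -khats → yauskhats.
Attach definiteness indefinite -oth → yauskhatsoth.
Attach case instrumental -eth → yauskhatsotheth.
Apply vowel harmony: yauskhatsotheth → yauskhatsothath.
Nasal assimilation: no change.

yauskhatsothath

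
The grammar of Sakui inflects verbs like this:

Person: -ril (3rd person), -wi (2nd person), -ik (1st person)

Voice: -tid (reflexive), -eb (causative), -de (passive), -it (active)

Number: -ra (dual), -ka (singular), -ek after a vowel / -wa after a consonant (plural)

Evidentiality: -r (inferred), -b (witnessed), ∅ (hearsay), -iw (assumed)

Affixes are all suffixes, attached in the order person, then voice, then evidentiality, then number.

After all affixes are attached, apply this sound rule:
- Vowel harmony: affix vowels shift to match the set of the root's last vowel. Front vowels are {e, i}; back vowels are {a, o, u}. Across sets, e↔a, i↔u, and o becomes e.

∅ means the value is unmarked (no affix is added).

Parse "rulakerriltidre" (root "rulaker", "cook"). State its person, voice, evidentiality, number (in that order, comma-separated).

3rd person, reflexive, hearsay, dual

Segment: rulaker-ril-tid-ra.
person: -ril → 3rd person.
voice: -tid → reflexive.
evidentiality: ∅ → hearsay.
number: -ra → dual.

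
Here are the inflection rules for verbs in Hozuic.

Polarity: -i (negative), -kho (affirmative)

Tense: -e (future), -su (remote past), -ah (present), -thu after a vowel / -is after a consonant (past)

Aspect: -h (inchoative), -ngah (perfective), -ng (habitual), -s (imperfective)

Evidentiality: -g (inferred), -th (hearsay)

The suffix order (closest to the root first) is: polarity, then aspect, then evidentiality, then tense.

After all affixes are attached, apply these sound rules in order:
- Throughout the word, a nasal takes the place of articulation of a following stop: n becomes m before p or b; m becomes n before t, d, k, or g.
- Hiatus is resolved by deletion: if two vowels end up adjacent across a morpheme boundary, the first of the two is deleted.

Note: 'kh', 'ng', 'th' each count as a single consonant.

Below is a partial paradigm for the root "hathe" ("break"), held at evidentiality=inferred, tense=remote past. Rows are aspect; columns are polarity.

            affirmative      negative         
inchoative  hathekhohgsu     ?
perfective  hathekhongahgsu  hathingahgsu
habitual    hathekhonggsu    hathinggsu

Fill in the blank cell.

Attach polarity negative -i → hathei.
Attach aspect inchoative -h → hatheih.
Attach evidentiality inferred -g → hatheihg.
Attach tense remote past -su → hatheihgsu.
Nasal assimilation: no change.
Apply vowel deletion: hatheihgsu → hathihgsu.

hathihgsu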